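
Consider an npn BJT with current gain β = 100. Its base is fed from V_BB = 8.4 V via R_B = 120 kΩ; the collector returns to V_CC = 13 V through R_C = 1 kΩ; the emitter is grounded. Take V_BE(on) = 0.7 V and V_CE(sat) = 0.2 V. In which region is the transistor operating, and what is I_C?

active; I_C ≈ 6.4 mA

Assume active. Base-emitter loop: I_B = (V_BB − V_BE)/R_B = (8.4 − 0.7)/120 = 0.0642 mA.
I_C = β·I_B = 100×0.0642 = 6.42 mA.
V_CE = V_CC − I_C·R_C = 13 − 6.42×1 = 6.58 V > V_CE(sat), so the active-region assumption holds.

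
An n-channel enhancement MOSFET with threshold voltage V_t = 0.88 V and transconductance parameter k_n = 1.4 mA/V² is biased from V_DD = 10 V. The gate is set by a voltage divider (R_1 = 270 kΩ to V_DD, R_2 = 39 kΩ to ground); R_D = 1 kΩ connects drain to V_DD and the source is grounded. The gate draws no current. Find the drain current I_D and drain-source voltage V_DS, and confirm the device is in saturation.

I_D ≈ 0.1 mA, V_DS ≈ 9.9 V

V_G = V_DD·R_2/(R_1+R_2) = 10×39/309 = 1.26 V. With the source grounded, V_GS = V_G = 1.26 V.
Assume saturation: I_D = (k_n/2)(V_GS − V_t)² = (1.4/2)×(1.26 − 0.88)² = 0.7×0.382² = 0.102 mA.
V_DS = V_DD − I_D·R_D = 10 − 0.102×1 = 9.9 V.
Saturation requires V_DS ≥ V_GS − V_t = 0.382 V; 9.9 ≥ 0.382 ✓.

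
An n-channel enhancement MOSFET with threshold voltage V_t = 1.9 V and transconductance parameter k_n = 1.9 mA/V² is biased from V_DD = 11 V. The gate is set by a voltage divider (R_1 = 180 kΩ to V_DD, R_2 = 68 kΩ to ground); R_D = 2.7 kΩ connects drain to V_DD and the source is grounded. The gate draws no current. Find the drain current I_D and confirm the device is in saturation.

V_G = V_DD·R_2/(R_1+R_2) = 11×68/248 = 3.02 V. With the source grounded, V_GS = V_G = 3.02 V.
Assume saturation: I_D = (k_n/2)(V_GS − V_t)² = (1.9/2)×(3.02 − 1.9)² = 0.95×1.12² = 1.18 mA.
V_DS = V_DD − I_D·R_D = 11 − 1.18×2.7 = 7.8 V.
Saturation requires V_DS ≥ V_GS − V_t = 1.12 V; 7.8 ≥ 1.12 ✓.

I_D ≈ 1.2 mA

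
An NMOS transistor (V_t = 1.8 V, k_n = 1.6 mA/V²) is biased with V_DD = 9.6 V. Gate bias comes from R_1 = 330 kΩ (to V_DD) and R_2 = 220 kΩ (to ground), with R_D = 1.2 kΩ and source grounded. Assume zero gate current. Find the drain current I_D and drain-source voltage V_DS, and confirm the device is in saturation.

V_G = V_DD·R_2/(R_1+R_2) = 9.6×220/550 = 3.84 V. With the source grounded, V_GS = V_G = 3.84 V.
Assume saturation: I_D = (k_n/2)(V_GS − V_t)² = (1.6/2)×(3.84 − 1.8)² = 0.8×2.04² = 3.33 mA.
V_DS = V_DD − I_D·R_D = 9.6 − 3.33×1.2 = 5.6 V.
Saturation requires V_DS ≥ V_GS − V_t = 2.04 V; 5.6 ≥ 2.04 ✓.

I_D ≈ 3.3 mA, V_DS ≈ 5.6 V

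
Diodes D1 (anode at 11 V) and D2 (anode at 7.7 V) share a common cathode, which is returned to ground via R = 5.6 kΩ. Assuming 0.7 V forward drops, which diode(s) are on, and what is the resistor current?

Assume both conduct. Then node N would need to be at both 11−0.7 = 10.3 V and 7.7−0.7 = 7 V, which is impossible.
Assume only D1 conducts: V_N = 11 − 0.7 = 10.3 V, so I_R = 10.3/5.6 = 1.84 mA.
Check D2: its anode-to-cathode voltage is 7.7 − 10.3 = -2.6 V < 0.7 V, so it is off. The assumption is consistent.

Only D1 conducts; I_R ≈ 1.8 mA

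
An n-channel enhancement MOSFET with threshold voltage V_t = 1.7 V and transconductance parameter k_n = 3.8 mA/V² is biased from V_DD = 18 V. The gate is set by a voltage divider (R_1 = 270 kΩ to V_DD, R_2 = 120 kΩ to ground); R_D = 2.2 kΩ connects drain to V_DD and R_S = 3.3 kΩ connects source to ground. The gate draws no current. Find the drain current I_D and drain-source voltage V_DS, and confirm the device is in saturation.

V_G = V_DD·R_2/(R_1+R_2) = 18×120/390 = 5.54 V.
Assume saturation: I_D = (k_n/2)(V_GS − V_t)² with V_GS = V_G − I_D·R_S = 5.54 − 3.3·I_D.
Substituting gives 20.7·I_D² − 49.1·I_D + 28 = 0, with roots I_D = 0.949 or 1.43 mA.
The root I_D = 1.43 mA gives V_GS = 0.834 V ≤ V_t, so take I_D = 0.949 mA.
Then V_GS = 2.41 V and V_DS = V_DD − I_D(R_D+R_S) = 18 − 0.949×5.5 = 12.8 V.
Saturation requires V_DS ≥ V_GS − V_t = 0.707 V; 12.8 ≥ 0.707 ✓.

I_D ≈ 0.95 mA, V_DS ≈ 13 V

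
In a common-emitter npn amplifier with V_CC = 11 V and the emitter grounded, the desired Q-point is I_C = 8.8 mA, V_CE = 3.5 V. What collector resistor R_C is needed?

Collector loop: V_CC = I_C·R_C + V_CE.
R_C = (V_CC − V_CE)/I_C = (11 − 3.5)/8.8 = 0.852 kΩ.

R_C ≈ 0.85 kΩ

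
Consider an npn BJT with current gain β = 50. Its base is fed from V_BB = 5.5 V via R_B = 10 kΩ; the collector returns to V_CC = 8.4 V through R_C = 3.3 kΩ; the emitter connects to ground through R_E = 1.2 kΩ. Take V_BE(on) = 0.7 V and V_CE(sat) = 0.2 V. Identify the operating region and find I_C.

Assume active: I_B = (5.5 − 0.7)/(10 + 51×1.2) = 0.0674 mA, I_C = β·I_B = 3.37 mA.
Then V_CE = 8.4 − 3.37×3.3 − 3.44×1.2 = -6.85 V < 0.2 V — the active assumption fails.
Re-solve with V_CE = 0.2 V. KCL at the emitter: V_E/R_E = (V_BB−0.7−V_E)/R_B + (V_CC−0.2−V_E)/R_C, giving V_E = 2.4 V.
I_C = (V_CC − 0.2 − V_E)/R_C = (8.2 − 2.4)/3.3 = 1.76 mA.
Check: I_B = (4.8 − 2.4)/10 = 0.24 mA, and β·I_B = 12 mA > I_C, confirming saturation.

saturation; I_C ≈ 1.8 mA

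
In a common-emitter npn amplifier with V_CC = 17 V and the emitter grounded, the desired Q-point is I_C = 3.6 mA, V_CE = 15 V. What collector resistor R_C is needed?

Collector loop: V_CC = I_C·R_C + V_CE.
R_C = (V_CC − V_CE)/I_C = (17 − 15)/3.6 = 0.556 kΩ.

R_C ≈ 0.56 kΩ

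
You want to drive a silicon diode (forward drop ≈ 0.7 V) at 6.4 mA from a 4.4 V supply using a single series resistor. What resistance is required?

R ≈ 0.58 kΩ

The resistor drops V_S − V_D = 4.4 − 0.7 = 3.7 V at 6.4 mA.
R = 3.7 V / 6.4 mA = 0.578 kΩ.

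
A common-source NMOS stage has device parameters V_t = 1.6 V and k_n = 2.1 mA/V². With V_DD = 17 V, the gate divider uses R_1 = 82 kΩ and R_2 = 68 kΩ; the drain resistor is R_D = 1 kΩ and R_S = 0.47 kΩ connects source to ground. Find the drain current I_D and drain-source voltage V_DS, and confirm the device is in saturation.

I_D ≈ 7.4 mA, V_DS ≈ 6.2 V

V_G = V_DD·R_2/(R_1+R_2) = 17×68/150 = 7.71 V.
Assume saturation: I_D = (k_n/2)(V_GS − V_t)² with V_GS = V_G − I_D·R_S = 7.71 − 0.47·I_D.
Substituting gives 0.232·I_D² − 7.03·I_D + 39.2 = 0, with roots I_D = 7.36 or 22.9 mA.
The root I_D = 22.9 mA gives V_GS = -3.07 V ≤ V_t, so take I_D = 7.36 mA.
Then V_GS = 4.25 V and V_DS = V_DD − I_D(R_D+R_S) = 17 − 7.36×1.47 = 6.18 V.
Saturation requires V_DS ≥ V_GS − V_t = 2.65 V; 6.18 ≥ 2.65 ✓.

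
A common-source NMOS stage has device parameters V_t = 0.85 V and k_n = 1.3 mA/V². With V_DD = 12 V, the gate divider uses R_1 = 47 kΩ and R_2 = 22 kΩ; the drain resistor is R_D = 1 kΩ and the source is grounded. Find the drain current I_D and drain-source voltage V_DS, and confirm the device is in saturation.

I_D ≈ 5.8 mA, V_DS ≈ 6.2 V

V_G = V_DD·R_2/(R_1+R_2) = 12×22/69 = 3.83 V. With the source grounded, V_GS = V_G = 3.83 V.
Assume saturation: I_D = (k_n/2)(V_GS − V_t)² = (1.3/2)×(3.83 − 0.85)² = 0.65×2.98² = 5.76 mA.
V_DS = V_DD − I_D·R_D = 12 − 5.76×1 = 6.24 V.
Saturation requires V_DS ≥ V_GS − V_t = 2.98 V; 6.24 ≥ 2.98 ✓.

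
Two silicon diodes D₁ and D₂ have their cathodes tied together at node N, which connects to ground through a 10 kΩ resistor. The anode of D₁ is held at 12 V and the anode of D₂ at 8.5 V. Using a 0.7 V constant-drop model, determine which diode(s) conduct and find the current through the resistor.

Assume both conduct. Then node N would need to be at both 12−0.7 = 11.3 V and 8.5−0.7 = 7.8 V, which is impossible.
Assume only D₁ conducts: V_N = 12 − 0.7 = 11.3 V, so I_R = 11.3/10 = 1.13 mA.
Check D₂: its anode-to-cathode voltage is 8.5 − 11.3 = -2.8 V < 0.7 V, so it is off. The assumption is consistent.

Only D₁ conducts; I_R ≈ 1.1 mA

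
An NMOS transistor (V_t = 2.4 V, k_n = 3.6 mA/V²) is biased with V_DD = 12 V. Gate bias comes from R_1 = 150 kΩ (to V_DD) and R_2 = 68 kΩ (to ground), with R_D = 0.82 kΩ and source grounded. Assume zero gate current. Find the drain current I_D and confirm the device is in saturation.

I_D ≈ 3.2 mA

V_G = V_DD·R_2/(R_1+R_2) = 12×68/218 = 3.74 V. With the source grounded, V_GS = V_G = 3.74 V.
Assume saturation: I_D = (k_n/2)(V_GS − V_t)² = (3.6/2)×(3.74 − 2.4)² = 1.8×1.34² = 3.25 mA.
V_DS = V_DD − I_D·R_D = 12 − 3.25×0.82 = 9.34 V.
Saturation requires V_DS ≥ V_GS − V_t = 1.34 V; 9.34 ≥ 1.34 ✓.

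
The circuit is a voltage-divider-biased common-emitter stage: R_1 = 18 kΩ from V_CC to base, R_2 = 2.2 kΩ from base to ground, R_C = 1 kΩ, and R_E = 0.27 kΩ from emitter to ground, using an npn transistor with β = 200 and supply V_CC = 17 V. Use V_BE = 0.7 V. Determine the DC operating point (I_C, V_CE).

I_C ≈ 4.1 mA, V_CE ≈ 12 V

Thevenize the base divider: V_Th = V_CC·R_2/(R_1+R_2) = 17×2.2/20.2 = 1.85 V, R_Th = R_1‖R_2 = 1.96 kΩ.
Base-emitter loop: V_Th = I_B·R_Th + V_BE + (β+1)I_B·R_E, so I_B = (1.85 − 0.7) / (1.96 + 201×0.27) = 0.0205 mA.
I_C = β·I_B = 200×0.0205 = 4.1 mA, and I_E = (β+1)I_B = 4.12 mA.
V_CE = V_CC − I_C·R_C − I_E·R_E = 17 − 4.1×1 − 4.12×0.27 = 11.8 V.
V_CE = 11.8 V > 0.2 V confirms active-region operation.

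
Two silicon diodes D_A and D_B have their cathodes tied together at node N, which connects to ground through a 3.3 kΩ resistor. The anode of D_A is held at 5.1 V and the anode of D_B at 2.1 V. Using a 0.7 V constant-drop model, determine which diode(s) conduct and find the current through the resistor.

Only D_A conducts; I_R ≈ 1.3 mA

Assume both conduct. Then node N would need to be at both 5.1−0.7 = 4.4 V and 2.1−0.7 = 1.4 V, which is impossible.
Assume only D_A conducts: V_N = 5.1 − 0.7 = 4.4 V, so I_R = 4.4/3.3 = 1.33 mA.
Check D_B: its anode-to-cathode voltage is 2.1 − 4.4 = -2.3 V < 0.7 V, so it is off. The assumption is consistent.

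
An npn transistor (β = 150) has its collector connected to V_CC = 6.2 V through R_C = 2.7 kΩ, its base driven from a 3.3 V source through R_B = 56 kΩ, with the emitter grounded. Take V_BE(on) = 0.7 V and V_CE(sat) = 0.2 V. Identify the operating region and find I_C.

Assume active: I_B = (3.3 − 0.7)/56 = 0.0464 mA, giving I_C = β·I_B = 6.96 mA.
But then V_CE = 6.2 − 6.96×2.7 = -12.6 V < V_CE(sat) = 0.2 V — impossible in the active region.
So the transistor is saturated. With V_CE = 0.2 V, I_C = (V_CC − 0.2)/R_C = 6/2.7 = 2.22 mA.
Check: β·I_B = 6.96 mA > I_C = 2.22 mA, confirming saturation.

saturation; I_C ≈ 2.2 mA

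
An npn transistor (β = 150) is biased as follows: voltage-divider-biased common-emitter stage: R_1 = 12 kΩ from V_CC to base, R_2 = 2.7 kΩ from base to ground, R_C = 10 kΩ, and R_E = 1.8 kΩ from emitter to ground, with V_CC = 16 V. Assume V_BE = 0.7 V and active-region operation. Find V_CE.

Thevenize the base divider: V_Th = V_CC·R_2/(R_1+R_2) = 16×2.7/14.7 = 2.94 V, R_Th = R_1‖R_2 = 2.2 kΩ.
Base-emitter loop: V_Th = I_B·R_Th + V_BE + (β+1)I_B·R_E, so I_B = (2.94 − 0.7) / (2.2 + 151×1.8) = 0.00817 mA.
I_C = β·I_B = 150×0.00817 = 1.23 mA, and I_E = (β+1)I_B = 1.23 mA.
V_CE = V_CC − I_C·R_C − I_E·R_E = 16 − 1.23×10 − 1.23×1.8 = 1.52 V.
V_CE = 1.52 V > 0.2 V confirms active-region operation.

V_CE ≈ 1.5 V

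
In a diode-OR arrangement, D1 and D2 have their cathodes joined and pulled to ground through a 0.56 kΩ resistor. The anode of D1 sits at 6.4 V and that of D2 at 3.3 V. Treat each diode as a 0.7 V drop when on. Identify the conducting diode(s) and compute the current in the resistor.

Only D1 conducts; I_R ≈ 10 mA

Assume both conduct. Then node N would need to be at both 6.4−0.7 = 5.7 V and 3.3−0.7 = 2.6 V, which is impossible.
Assume only D1 conducts: V_N = 6.4 − 0.7 = 5.7 V, so I_R = 5.7/0.56 = 10.2 mA.
Check D2: its anode-to-cathode voltage is 3.3 − 5.7 = -2.4 V < 0.7 V, so it is off. The assumption is consistent.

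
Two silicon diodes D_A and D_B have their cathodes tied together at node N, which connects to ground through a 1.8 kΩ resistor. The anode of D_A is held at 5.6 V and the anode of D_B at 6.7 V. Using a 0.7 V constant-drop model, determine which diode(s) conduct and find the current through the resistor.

Assume both conduct. Then node N would need to be at both 5.6−0.7 = 4.9 V and 6.7−0.7 = 6 V, which is impossible.
Assume only D_B conducts: V_N = 6.7 − 0.7 = 6 V, so I_R = 6/1.8 = 3.33 mA.
Check D_A: its anode-to-cathode voltage is 5.6 − 6 = -0.4 V < 0.7 V, so it is off. The assumption is consistent.

Only D_B conducts; I_R ≈ 3.3 mA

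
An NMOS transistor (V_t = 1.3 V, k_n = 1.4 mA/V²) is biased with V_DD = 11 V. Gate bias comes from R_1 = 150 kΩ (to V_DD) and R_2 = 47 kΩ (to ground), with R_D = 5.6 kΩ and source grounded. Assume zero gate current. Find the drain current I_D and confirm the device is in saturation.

V_G = V_DD·R_2/(R_1+R_2) = 11×47/197 = 2.62 V. With the source grounded, V_GS = V_G = 2.62 V.
Assume saturation: I_D = (k_n/2)(V_GS − V_t)² = (1.4/2)×(2.62 − 1.3)² = 0.7×1.32² = 1.23 mA.
V_DS = V_DD − I_D·R_D = 11 − 1.23×5.6 = 4.12 V.
Saturation requires V_DS ≥ V_GS − V_t = 1.32 V; 4.12 ≥ 1.32 ✓.

I_D ≈ 1.2 mA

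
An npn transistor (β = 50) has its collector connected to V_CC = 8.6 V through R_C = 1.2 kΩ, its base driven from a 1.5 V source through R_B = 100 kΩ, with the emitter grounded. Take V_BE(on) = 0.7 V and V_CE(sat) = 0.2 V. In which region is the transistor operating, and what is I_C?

active; I_C ≈ 0.4 mA

Assume active. Base-emitter loop: I_B = (V_BB − V_BE)/R_B = (1.5 − 0.7)/100 = 0.008 mA.
I_C = β·I_B = 50×0.008 = 0.4 mA.
V_CE = V_CC − I_C·R_C = 8.6 − 0.4×1.2 = 8.12 V > V_CE(sat), so the active-region assumption holds.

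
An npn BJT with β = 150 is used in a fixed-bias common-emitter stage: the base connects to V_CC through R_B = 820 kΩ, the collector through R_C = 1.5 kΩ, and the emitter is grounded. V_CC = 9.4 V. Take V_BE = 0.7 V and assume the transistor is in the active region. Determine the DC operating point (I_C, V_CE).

Base loop: V_CC = I_B·R_B + V_BE, so I_B = (9.4 − 0.7)/820 kΩ = 0.0106 mA.
In the active region I_C = β·I_B = 150 × 0.0106 = 1.59 mA.
Collector loop: V_CE = V_CC − I_C·R_C = 9.4 − 1.59×1.5 = 7.01 V.
Since V_CE = 7.01 V > V_CE(sat) ≈ 0.2 V, the transistor is in the active region as assumed.

I_C ≈ 1.6 mA, V_CE ≈ 7 V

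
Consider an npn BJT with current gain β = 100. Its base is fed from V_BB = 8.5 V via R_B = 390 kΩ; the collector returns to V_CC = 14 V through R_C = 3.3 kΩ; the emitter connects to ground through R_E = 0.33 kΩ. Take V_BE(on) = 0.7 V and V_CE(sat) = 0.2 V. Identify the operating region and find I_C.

Assume active. Base-emitter loop: I_B = (V_BB − V_BE)/(R_B + (β+1)R_E) = (8.5 − 0.7)/(390 + 101×0.33) = 0.0184 mA.
I_C = β·I_B = 100×0.0184 = 1.84 mA.
V_CE = V_CC − I_C·R_C − I_E·R_E = 14 − 1.84×3.3 − 1.86×0.33 = 7.31 V > V_CE(sat), so the active-region assumption holds.

active; I_C ≈ 1.8 mA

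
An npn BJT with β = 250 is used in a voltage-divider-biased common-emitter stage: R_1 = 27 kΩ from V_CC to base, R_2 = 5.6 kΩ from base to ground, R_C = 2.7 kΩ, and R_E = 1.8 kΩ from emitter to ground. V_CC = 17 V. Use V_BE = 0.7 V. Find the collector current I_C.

I_C ≈ 1.2 mA

Thevenize the base divider: V_Th = V_CC·R_2/(R_1+R_2) = 17×5.6/32.6 = 2.92 V, R_Th = R_1‖R_2 = 4.64 kΩ.
Base-emitter loop: V_Th = I_B·R_Th + V_BE + (β+1)I_B·R_E, so I_B = (2.92 − 0.7) / (4.64 + 251×1.8) = 0.00486 mA.
I_C = β·I_B = 250×0.00486 = 1.22 mA, and I_E = (β+1)I_B = 1.22 mA.
V_CE = V_CC − I_C·R_C − I_E·R_E = 17 − 1.22×2.7 − 1.22×1.8 = 11.5 V.
V_CE = 11.5 V > 0.2 V confirms active-region operation.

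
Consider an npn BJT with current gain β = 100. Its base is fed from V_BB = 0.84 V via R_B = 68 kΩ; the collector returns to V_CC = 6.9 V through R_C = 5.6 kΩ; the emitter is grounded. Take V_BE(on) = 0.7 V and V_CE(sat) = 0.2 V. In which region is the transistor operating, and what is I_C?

active; I_C ≈ 0.21 mA

Assume active. Base-emitter loop: I_B = (V_BB − V_BE)/R_B = (0.84 − 0.7)/68 = 0.00206 mA.
I_C = β·I_B = 100×0.00206 = 0.206 mA.
V_CE = V_CC − I_C·R_C = 6.9 − 0.206×5.6 = 5.75 V > V_CE(sat), so the active-region assumption holds.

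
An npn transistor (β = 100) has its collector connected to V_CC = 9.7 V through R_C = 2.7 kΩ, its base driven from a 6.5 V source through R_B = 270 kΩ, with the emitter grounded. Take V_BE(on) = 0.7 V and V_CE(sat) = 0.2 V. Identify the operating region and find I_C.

Assume active. Base-emitter loop: I_B = (V_BB − V_BE)/R_B = (6.5 − 0.7)/270 = 0.0215 mA.
I_C = β·I_B = 100×0.0215 = 2.15 mA.
V_CE = V_CC − I_C·R_C = 9.7 − 2.15×2.7 = 3.9 V > V_CE(sat), so the active-region assumption holds.

active; I_C ≈ 2.1 mA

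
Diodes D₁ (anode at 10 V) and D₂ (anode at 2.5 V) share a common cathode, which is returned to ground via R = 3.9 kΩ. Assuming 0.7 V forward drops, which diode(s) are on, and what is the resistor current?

Assume both conduct. Then node N would need to be at both 10−0.7 = 9.3 V and 2.5−0.7 = 1.8 V, which is impossible.
Assume only D₁ conducts: V_N = 10 − 0.7 = 9.3 V, so I_R = 9.3/3.9 = 2.38 mA.
Check D₂: its anode-to-cathode voltage is 2.5 − 9.3 = -6.8 V < 0.7 V, so it is off. The assumption is consistent.

Only D₁ conducts; I_R ≈ 2.4 mA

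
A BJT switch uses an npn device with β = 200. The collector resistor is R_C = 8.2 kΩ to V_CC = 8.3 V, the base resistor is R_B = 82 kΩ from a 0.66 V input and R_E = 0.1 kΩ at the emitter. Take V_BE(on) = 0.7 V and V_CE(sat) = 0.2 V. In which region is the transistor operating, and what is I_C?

cutoff; I_C ≈ 0

V_BB = 0.66 V ≤ V_BE(on) = 0.7 V, so the base-emitter junction is not forward biased.
The transistor is in cutoff: I_B = I_C = 0.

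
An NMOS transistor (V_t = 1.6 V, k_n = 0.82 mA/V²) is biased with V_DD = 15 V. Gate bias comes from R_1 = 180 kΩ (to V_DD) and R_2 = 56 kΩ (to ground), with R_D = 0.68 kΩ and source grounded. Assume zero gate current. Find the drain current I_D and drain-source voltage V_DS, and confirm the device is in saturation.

V_G = V_DD·R_2/(R_1+R_2) = 15×56/236 = 3.56 V. With the source grounded, V_GS = V_G = 3.56 V.
Assume saturation: I_D = (k_n/2)(V_GS − V_t)² = (0.82/2)×(3.56 − 1.6)² = 0.41×1.96² = 1.57 mA.
V_DS = V_DD − I_D·R_D = 15 − 1.57×0.68 = 13.9 V.
Saturation requires V_DS ≥ V_GS − V_t = 1.96 V; 13.9 ≥ 1.96 ✓.

I_D ≈ 1.6 mA, V_DS ≈ 14 V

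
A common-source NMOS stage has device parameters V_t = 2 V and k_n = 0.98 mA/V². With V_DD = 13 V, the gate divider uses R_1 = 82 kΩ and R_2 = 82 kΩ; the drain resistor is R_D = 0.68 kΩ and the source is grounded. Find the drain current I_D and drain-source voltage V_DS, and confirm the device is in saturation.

V_G = V_DD·R_2/(R_1+R_2) = 13×82/164 = 6.5 V. With the source grounded, V_GS = V_G = 6.5 V.
Assume saturation: I_D = (k_n/2)(V_GS − V_t)² = (0.98/2)×(6.5 − 2)² = 0.49×4.5² = 9.92 mA.
V_DS = V_DD − I_D·R_D = 13 − 9.92×0.68 = 6.25 V.
Saturation requires V_DS ≥ V_GS − V_t = 4.5 V; 6.25 ≥ 4.5 ✓.

I_D ≈ 9.9 mA, V_DS ≈ 6.3 V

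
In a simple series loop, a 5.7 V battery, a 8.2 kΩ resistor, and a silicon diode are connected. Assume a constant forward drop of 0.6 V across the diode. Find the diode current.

KVL around the loop: 5.7 = V_D + I·R = 0.6 + I × 8.2 kΩ.
So I = (5.7 − 0.6) / 8.2 kΩ = 5.1 / 8.2 = 0.622 mA.

I ≈ 0.62 mA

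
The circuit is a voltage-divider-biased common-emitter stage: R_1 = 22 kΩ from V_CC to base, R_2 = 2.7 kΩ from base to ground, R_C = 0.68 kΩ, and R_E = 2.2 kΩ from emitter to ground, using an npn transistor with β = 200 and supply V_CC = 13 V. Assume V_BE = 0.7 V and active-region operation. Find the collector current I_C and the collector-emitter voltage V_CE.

Thevenize the base divider: V_Th = V_CC·R_2/(R_1+R_2) = 13×2.7/24.7 = 1.42 V, R_Th = R_1‖R_2 = 2.4 kΩ.
Base-emitter loop: V_Th = I_B·R_Th + V_BE + (β+1)I_B·R_E, so I_B = (1.42 − 0.7) / (2.4 + 201×2.2) = 0.00162 mA.
I_C = β·I_B = 200×0.00162 = 0.324 mA, and I_E = (β+1)I_B = 0.326 mA.
V_CE = V_CC − I_C·R_C − I_E·R_E = 13 − 0.324×0.68 − 0.326×2.2 = 12.1 V.
V_CE = 12.1 V > 0.2 V confirms active-region operation.

I_C ≈ 0.32 mA, V_CE ≈ 12 V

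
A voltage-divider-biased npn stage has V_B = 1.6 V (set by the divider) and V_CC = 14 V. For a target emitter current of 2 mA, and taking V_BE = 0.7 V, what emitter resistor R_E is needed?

R_E ≈ 0.45 kΩ

V_E = V_B − V_BE = 1.6 − 0.7 = 0.9 V.
R_E = V_E / I_E = 0.9 / 2 = 0.45 kΩ.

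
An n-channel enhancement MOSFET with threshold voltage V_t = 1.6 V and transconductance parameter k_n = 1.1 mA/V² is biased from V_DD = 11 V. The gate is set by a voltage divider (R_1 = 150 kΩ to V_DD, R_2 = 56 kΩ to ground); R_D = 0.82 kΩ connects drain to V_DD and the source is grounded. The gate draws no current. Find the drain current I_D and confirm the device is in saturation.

V_G = V_DD·R_2/(R_1+R_2) = 11×56/206 = 2.99 V. With the source grounded, V_GS = V_G = 2.99 V.
Assume saturation: I_D = (k_n/2)(V_GS − V_t)² = (1.1/2)×(2.99 − 1.6)² = 0.55×1.39² = 1.06 mA.
V_DS = V_DD − I_D·R_D = 11 − 1.06×0.82 = 10.1 V.
Saturation requires V_DS ≥ V_GS − V_t = 1.39 V; 10.1 ≥ 1.39 ✓.

I_D ≈ 1.1 mA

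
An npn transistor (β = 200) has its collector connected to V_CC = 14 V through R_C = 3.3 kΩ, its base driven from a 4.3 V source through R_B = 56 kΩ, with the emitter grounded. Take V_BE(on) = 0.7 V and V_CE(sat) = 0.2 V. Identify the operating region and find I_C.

Assume active: I_B = (4.3 − 0.7)/56 = 0.0643 mA, giving I_C = β·I_B = 12.9 mA.
But then V_CE = 14 − 12.9×3.3 = -28.4 V < V_CE(sat) = 0.2 V — impossible in the active region.
So the transistor is saturated. With V_CE = 0.2 V, I_C = (V_CC − 0.2)/R_C = 13.8/3.3 = 4.18 mA.
Check: β·I_B = 12.9 mA > I_C = 4.18 mA, confirming saturation.

saturation; I_C ≈ 4.2 mA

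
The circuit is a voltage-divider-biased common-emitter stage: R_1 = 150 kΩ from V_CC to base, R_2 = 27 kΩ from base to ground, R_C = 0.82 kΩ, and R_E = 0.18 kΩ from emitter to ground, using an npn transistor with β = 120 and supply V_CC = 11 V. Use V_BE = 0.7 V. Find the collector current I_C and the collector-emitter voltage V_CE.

I_C ≈ 2.6 mA, V_CE ≈ 8.4 V

Thevenize the base divider: V_Th = V_CC·R_2/(R_1+R_2) = 11×27/177 = 1.68 V, R_Th = R_1‖R_2 = 22.9 kΩ.
Base-emitter loop: V_Th = I_B·R_Th + V_BE + (β+1)I_B·R_E, so I_B = (1.68 − 0.7) / (22.9 + 121×0.18) = 0.0219 mA.
I_C = β·I_B = 120×0.0219 = 2.63 mA, and I_E = (β+1)I_B = 2.65 mA.
V_CE = V_CC − I_C·R_C − I_E·R_E = 11 − 2.63×0.82 − 2.65×0.18 = 8.37 V.
V_CE = 8.37 V > 0.2 V confirms active-region operation.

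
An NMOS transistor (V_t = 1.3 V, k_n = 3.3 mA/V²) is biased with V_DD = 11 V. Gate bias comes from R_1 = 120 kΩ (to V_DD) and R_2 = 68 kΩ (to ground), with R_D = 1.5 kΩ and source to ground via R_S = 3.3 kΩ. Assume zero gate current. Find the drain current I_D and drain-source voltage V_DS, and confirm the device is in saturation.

V_G = V_DD·R_2/(R_1+R_2) = 11×68/188 = 3.98 V.
Assume saturation: I_D = (k_n/2)(V_GS − V_t)² with V_GS = V_G − I_D·R_S = 3.98 − 3.3·I_D.
Substituting gives 18·I_D² − 30.2·I_D + 11.8 = 0, with roots I_D = 0.625 or 1.05 mA.
The root I_D = 1.05 mA gives V_GS = 0.501 V ≤ V_t, so take I_D = 0.625 mA.
Then V_GS = 1.92 V and V_DS = V_DD − I_D(R_D+R_S) = 11 − 0.625×4.8 = 8 V.
Saturation requires V_DS ≥ V_GS − V_t = 0.616 V; 8 ≥ 0.616 ✓.

I_D ≈ 0.63 mA, V_DS ≈ 8 V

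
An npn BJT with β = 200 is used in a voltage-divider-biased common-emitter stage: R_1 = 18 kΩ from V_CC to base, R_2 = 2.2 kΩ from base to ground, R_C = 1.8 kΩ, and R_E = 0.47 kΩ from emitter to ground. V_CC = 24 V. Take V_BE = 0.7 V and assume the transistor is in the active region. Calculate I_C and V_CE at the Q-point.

I_C ≈ 4 mA, V_CE ≈ 15 V

Thevenize the base divider: V_Th = V_CC·R_2/(R_1+R_2) = 24×2.2/20.2 = 2.61 V, R_Th = R_1‖R_2 = 1.96 kΩ.
Base-emitter loop: V_Th = I_B·R_Th + V_BE + (β+1)I_B·R_E, so I_B = (2.61 − 0.7) / (1.96 + 201×0.47) = 0.0198 mA.
I_C = β·I_B = 200×0.0198 = 3.97 mA, and I_E = (β+1)I_B = 3.99 mA.
V_CE = V_CC − I_C·R_C − I_E·R_E = 24 − 3.97×1.8 − 3.99×0.47 = 15 V.
V_CE = 15 V > 0.2 V confirms active-region operation.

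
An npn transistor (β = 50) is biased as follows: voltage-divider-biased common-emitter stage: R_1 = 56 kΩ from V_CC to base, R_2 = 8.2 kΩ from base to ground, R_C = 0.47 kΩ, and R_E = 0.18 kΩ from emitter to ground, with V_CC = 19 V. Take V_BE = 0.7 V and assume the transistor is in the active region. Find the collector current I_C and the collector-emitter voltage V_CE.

Thevenize the base divider: V_Th = V_CC·R_2/(R_1+R_2) = 19×8.2/64.2 = 2.43 V, R_Th = R_1‖R_2 = 7.15 kΩ.
Base-emitter loop: V_Th = I_B·R_Th + V_BE + (β+1)I_B·R_E, so I_B = (2.43 − 0.7) / (7.15 + 51×0.18) = 0.106 mA.
I_C = β·I_B = 50×0.106 = 5.29 mA, and I_E = (β+1)I_B = 5.39 mA.
V_CE = V_CC − I_C·R_C − I_E·R_E = 19 − 5.29×0.47 − 5.39×0.18 = 15.5 V.
V_CE = 15.5 V > 0.2 V confirms active-region operation.

I_C ≈ 5.3 mA, V_CE ≈ 16 V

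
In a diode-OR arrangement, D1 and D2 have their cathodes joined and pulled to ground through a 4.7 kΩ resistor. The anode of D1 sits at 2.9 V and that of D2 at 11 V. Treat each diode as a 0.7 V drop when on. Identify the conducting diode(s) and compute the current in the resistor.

Only D2 conducts; I_R ≈ 2.2 mA

Assume both conduct. Then node N would need to be at both 2.9−0.7 = 2.2 V and 11−0.7 = 10.3 V, which is impossible.
Assume only D2 conducts: V_N = 11 − 0.7 = 10.3 V, so I_R = 10.3/4.7 = 2.19 mA.
Check D1: its anode-to-cathode voltage is 2.9 − 10.3 = -7.4 V < 0.7 V, so it is off. The assumption is consistent.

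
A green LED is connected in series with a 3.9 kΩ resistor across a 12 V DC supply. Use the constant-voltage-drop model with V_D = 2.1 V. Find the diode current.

I ≈ 2.5 mA

KVL around the loop: 12 = V_D + I·R = 2.1 + I × 3.9 kΩ.
So I = (12 − 2.1) / 3.9 kΩ = 9.9 / 3.9 = 2.54 mA.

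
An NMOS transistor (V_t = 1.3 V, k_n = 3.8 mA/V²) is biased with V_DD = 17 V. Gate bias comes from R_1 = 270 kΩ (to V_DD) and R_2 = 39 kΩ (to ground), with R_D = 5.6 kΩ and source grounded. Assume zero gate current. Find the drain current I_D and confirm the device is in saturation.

V_G = V_DD·R_2/(R_1+R_2) = 17×39/309 = 2.15 V. With the source grounded, V_GS = V_G = 2.15 V.
Assume saturation: I_D = (k_n/2)(V_GS − V_t)² = (3.8/2)×(2.15 − 1.3)² = 1.9×0.846² = 1.36 mA.
V_DS = V_DD − I_D·R_D = 17 − 1.36×5.6 = 9.39 V.
Saturation requires V_DS ≥ V_GS − V_t = 0.846 V; 9.39 ≥ 0.846 ✓.

I_D ≈ 1.4 mA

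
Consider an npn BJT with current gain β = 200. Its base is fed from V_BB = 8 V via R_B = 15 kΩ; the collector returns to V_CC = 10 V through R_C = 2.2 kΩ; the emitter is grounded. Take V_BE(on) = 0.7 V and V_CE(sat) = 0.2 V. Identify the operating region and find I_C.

saturation; I_C ≈ 4.5 mA

Assume active: I_B = (8 − 0.7)/15 = 0.487 mA, giving I_C = β·I_B = 97.3 mA.
But then V_CE = 10 − 97.3×2.2 = -204 V < V_CE(sat) = 0.2 V — impossible in the active region.
So the transistor is saturated. With V_CE = 0.2 V, I_C = (V_CC − 0.2)/R_C = 9.8/2.2 = 4.45 mA.
Check: β·I_B = 97.3 mA > I_C = 4.45 mA, confirming saturation.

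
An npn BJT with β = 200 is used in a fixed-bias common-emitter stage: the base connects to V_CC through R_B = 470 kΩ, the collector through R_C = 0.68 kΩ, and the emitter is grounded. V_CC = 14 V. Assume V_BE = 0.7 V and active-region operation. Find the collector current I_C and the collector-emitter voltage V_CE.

I_C ≈ 5.7 mA, V_CE ≈ 10 V

Base loop: V_CC = I_B·R_B + V_BE, so I_B = (14 − 0.7)/470 kΩ = 0.0283 mA.
In the active region I_C = β·I_B = 200 × 0.0283 = 5.66 mA.
Collector loop: V_CE = V_CC − I_C·R_C = 14 − 5.66×0.68 = 10.2 V.
Since V_CE = 10.2 V > V_CE(sat) ≈ 0.2 V, the transistor is in the active region as assumed.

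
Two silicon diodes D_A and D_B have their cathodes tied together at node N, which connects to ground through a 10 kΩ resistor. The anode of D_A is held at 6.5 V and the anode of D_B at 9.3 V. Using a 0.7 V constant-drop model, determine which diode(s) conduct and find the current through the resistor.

Only D_B conducts; I_R ≈ 0.86 mA

Assume both conduct. Then node N would need to be at both 6.5−0.7 = 5.8 V and 9.3−0.7 = 8.6 V, which is impossible.
Assume only D_B conducts: V_N = 9.3 − 0.7 = 8.6 V, so I_R = 8.6/10 = 0.86 mA.
Check D_A: its anode-to-cathode voltage is 6.5 − 8.6 = -2.1 V < 0.7 V, so it is off. The assumption is consistent.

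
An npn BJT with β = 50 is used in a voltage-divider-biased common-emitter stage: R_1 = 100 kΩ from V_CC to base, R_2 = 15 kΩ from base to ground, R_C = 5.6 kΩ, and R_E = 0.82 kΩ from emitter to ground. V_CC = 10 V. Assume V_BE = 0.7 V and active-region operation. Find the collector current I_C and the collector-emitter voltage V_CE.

I_C ≈ 0.55 mA, V_CE ≈ 6.5 V

Thevenize the base divider: V_Th = V_CC·R_2/(R_1+R_2) = 10×15/115 = 1.3 V, R_Th = R_1‖R_2 = 13 kΩ.
Base-emitter loop: V_Th = I_B·R_Th + V_BE + (β+1)I_B·R_E, so I_B = (1.3 − 0.7) / (13 + 51×0.82) = 0.011 mA.
I_C = β·I_B = 50×0.011 = 0.551 mA, and I_E = (β+1)I_B = 0.562 mA.
V_CE = V_CC − I_C·R_C − I_E·R_E = 10 − 0.551×5.6 − 0.562×0.82 = 6.45 V.
V_CE = 6.45 V > 0.2 V confirms active-region operation.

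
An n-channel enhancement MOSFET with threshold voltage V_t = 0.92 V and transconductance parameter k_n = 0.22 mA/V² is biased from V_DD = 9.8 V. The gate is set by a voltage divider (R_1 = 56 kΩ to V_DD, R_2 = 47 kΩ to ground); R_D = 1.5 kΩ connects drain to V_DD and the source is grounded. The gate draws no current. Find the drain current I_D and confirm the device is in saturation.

I_D ≈ 1.4 mA

V_G = V_DD·R_2/(R_1+R_2) = 9.8×47/103 = 4.47 V. With the source grounded, V_GS = V_G = 4.47 V.
Assume saturation: I_D = (k_n/2)(V_GS − V_t)² = (0.22/2)×(4.47 − 0.92)² = 0.11×3.55² = 1.39 mA.
V_DS = V_DD − I_D·R_D = 9.8 − 1.39×1.5 = 7.72 V.
Saturation requires V_DS ≥ V_GS − V_t = 3.55 V; 7.72 ≥ 3.55 ✓.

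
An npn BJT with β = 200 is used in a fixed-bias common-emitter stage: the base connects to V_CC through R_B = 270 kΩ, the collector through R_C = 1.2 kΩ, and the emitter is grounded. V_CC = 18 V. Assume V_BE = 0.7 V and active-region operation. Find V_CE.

V_CE ≈ 2.6 V

Base loop: V_CC = I_B·R_B + V_BE, so I_B = (18 − 0.7)/270 kΩ = 0.0641 mA.
In the active region I_C = β·I_B = 200 × 0.0641 = 12.8 mA.
Collector loop: V_CE = V_CC − I_C·R_C = 18 − 12.8×1.2 = 2.62 V.
Since V_CE = 2.62 V > V_CE(sat) ≈ 0.2 V, the transistor is in the active region as assumed.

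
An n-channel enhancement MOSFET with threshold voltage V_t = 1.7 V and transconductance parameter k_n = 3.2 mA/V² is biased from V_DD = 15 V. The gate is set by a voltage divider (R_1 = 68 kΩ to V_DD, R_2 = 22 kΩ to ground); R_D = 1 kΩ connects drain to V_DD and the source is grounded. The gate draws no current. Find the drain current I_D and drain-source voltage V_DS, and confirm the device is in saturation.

V_G = V_DD·R_2/(R_1+R_2) = 15×22/90 = 3.67 V. With the source grounded, V_GS = V_G = 3.67 V.
Assume saturation: I_D = (k_n/2)(V_GS − V_t)² = (3.2/2)×(3.67 − 1.7)² = 1.6×1.97² = 6.19 mA.
V_DS = V_DD − I_D·R_D = 15 − 6.19×1 = 8.81 V.
Saturation requires V_DS ≥ V_GS − V_t = 1.97 V; 8.81 ≥ 1.97 ✓.

I_D ≈ 6.2 mA, V_DS ≈ 8.8 V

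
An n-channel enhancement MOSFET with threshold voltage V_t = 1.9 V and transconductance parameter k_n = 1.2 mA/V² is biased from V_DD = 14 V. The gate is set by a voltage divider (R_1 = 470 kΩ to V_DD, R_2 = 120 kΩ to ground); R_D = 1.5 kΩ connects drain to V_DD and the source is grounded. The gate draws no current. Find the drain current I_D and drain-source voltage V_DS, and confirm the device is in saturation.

V_G = V_DD·R_2/(R_1+R_2) = 14×120/590 = 2.85 V. With the source grounded, V_GS = V_G = 2.85 V.
Assume saturation: I_D = (k_n/2)(V_GS − V_t)² = (1.2/2)×(2.85 − 1.9)² = 0.6×0.947² = 0.539 mA.
V_DS = V_DD − I_D·R_D = 14 − 0.539×1.5 = 13.2 V.
Saturation requires V_DS ≥ V_GS − V_t = 0.947 V; 13.2 ≥ 0.947 ✓.

I_D ≈ 0.54 mA, V_DS ≈ 13 V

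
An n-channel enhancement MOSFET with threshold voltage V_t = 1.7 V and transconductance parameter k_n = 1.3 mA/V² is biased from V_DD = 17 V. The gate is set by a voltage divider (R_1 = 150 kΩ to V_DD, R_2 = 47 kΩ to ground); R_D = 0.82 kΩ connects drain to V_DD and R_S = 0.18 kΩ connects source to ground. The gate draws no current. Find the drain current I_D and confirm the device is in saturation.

I_D ≈ 2.4 mA

V_G = V_DD·R_2/(R_1+R_2) = 17×47/197 = 4.06 V.
Assume saturation: I_D = (k_n/2)(V_GS − V_t)² with V_GS = V_G − I_D·R_S = 4.06 − 0.18·I_D.
Substituting gives 0.0211·I_D² − 1.55·I_D + 3.61 = 0, with roots I_D = 2.4 or 71.3 mA.
The root I_D = 71.3 mA gives V_GS = -8.77 V ≤ V_t, so take I_D = 2.4 mA.
Then V_GS = 3.62 V and V_DS = V_DD − I_D(R_D+R_S) = 17 − 2.4×1 = 14.6 V.
Saturation requires V_DS ≥ V_GS − V_t = 1.92 V; 14.6 ≥ 1.92 ✓.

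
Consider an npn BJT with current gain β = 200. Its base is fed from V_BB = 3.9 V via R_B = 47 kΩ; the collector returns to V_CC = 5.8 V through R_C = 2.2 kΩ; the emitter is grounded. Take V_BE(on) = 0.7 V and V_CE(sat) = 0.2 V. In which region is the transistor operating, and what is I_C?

saturation; I_C ≈ 2.5 mA

Assume active: I_B = (3.9 − 0.7)/47 = 0.0681 mA, giving I_C = β·I_B = 13.6 mA.
But then V_CE = 5.8 − 13.6×2.2 = -24.2 V < V_CE(sat) = 0.2 V — impossible in the active region.
So the transistor is saturated. With V_CE = 0.2 V, I_C = (V_CC − 0.2)/R_C = 5.6/2.2 = 2.55 mA.
Check: β·I_B = 13.6 mA > I_C = 2.55 mA, confirming saturation.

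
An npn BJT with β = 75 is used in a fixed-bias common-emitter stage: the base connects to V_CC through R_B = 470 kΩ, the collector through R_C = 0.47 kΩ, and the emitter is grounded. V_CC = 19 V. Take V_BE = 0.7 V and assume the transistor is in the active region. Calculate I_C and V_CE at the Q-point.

I_C ≈ 2.9 mA, V_CE ≈ 18 V

Base loop: V_CC = I_B·R_B + V_BE, so I_B = (19 − 0.7)/470 kΩ = 0.0389 mA.
In the active region I_C = β·I_B = 75 × 0.0389 = 2.92 mA.
Collector loop: V_CE = V_CC − I_C·R_C = 19 − 2.92×0.47 = 17.6 V.
Since V_CE = 17.6 V > V_CE(sat) ≈ 0.2 V, the transistor is in the active region as assumed.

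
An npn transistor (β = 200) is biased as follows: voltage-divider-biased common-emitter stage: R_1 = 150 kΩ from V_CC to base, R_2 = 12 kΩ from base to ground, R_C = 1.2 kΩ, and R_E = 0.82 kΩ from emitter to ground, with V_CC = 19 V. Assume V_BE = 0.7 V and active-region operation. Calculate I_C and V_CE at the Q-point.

I_C ≈ 0.8 mA, V_CE ≈ 17 V

Thevenize the base divider: V_Th = V_CC·R_2/(R_1+R_2) = 19×12/162 = 1.41 V, R_Th = R_1‖R_2 = 11.1 kΩ.
Base-emitter loop: V_Th = I_B·R_Th + V_BE + (β+1)I_B·R_E, so I_B = (1.41 − 0.7) / (11.1 + 201×0.82) = 0.00402 mA.
I_C = β·I_B = 200×0.00402 = 0.804 mA, and I_E = (β+1)I_B = 0.808 mA.
V_CE = V_CC − I_C·R_C − I_E·R_E = 19 − 0.804×1.2 − 0.808×0.82 = 17.4 V.
V_CE = 17.4 V > 0.2 V confirms active-region operation.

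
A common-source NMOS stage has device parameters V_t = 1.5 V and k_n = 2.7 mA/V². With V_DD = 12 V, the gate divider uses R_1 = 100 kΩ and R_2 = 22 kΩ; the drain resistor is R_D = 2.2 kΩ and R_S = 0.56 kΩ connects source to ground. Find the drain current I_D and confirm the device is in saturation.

V_G = V_DD·R_2/(R_1+R_2) = 12×22/122 = 2.16 V.
Assume saturation: I_D = (k_n/2)(V_GS − V_t)² with V_GS = V_G − I_D·R_S = 2.16 − 0.56·I_D.
Substituting gives 0.423·I_D² − 2·I_D + 0.595 = 0, with roots I_D = 0.318 or 4.41 mA.
The root I_D = 4.41 mA gives V_GS = -0.308 V ≤ V_t, so take I_D = 0.318 mA.
Then V_GS = 1.99 V and V_DS = V_DD − I_D(R_D+R_S) = 12 − 0.318×2.76 = 11.1 V.
Saturation requires V_DS ≥ V_GS − V_t = 0.486 V; 11.1 ≥ 0.486 ✓.

I_D ≈ 0.32 mA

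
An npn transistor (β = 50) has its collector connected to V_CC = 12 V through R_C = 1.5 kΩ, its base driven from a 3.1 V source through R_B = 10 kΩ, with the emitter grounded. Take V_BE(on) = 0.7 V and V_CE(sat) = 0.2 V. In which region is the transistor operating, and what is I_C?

saturation; I_C ≈ 7.9 mA

Assume active: I_B = (3.1 − 0.7)/10 = 0.24 mA, giving I_C = β·I_B = 12 mA.
But then V_CE = 12 − 12×1.5 = -6 V < V_CE(sat) = 0.2 V — impossible in the active region.
So the transistor is saturated. With V_CE = 0.2 V, I_C = (V_CC − 0.2)/R_C = 11.8/1.5 = 7.87 mA.
Check: β·I_B = 12 mA > I_C = 7.87 mA, confirming saturation.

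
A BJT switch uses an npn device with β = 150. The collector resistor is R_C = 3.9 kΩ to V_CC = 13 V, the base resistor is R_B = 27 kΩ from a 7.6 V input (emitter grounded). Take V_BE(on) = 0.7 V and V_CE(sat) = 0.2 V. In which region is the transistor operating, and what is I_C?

Assume active: I_B = (7.6 − 0.7)/27 = 0.256 mA, giving I_C = β·I_B = 38.3 mA.
But then V_CE = 13 − 38.3×3.9 = -136 V < V_CE(sat) = 0.2 V — impossible in the active region.
So the transistor is saturated. With V_CE = 0.2 V, I_C = (V_CC − 0.2)/R_C = 12.8/3.9 = 3.28 mA.
Check: β·I_B = 38.3 mA > I_C = 3.28 mA, confirming saturation.

saturation; I_C ≈ 3.3 mA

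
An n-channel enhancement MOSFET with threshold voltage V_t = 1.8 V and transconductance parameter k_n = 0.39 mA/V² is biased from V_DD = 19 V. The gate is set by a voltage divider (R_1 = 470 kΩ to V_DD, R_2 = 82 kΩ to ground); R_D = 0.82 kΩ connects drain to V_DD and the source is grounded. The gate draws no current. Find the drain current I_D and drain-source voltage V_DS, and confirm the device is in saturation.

V_G = V_DD·R_2/(R_1+R_2) = 19×82/552 = 2.82 V. With the source grounded, V_GS = V_G = 2.82 V.
Assume saturation: I_D = (k_n/2)(V_GS − V_t)² = (0.39/2)×(2.82 − 1.8)² = 0.195×1.02² = 0.204 mA.
V_DS = V_DD − I_D·R_D = 19 − 0.204×0.82 = 18.8 V.
Saturation requires V_DS ≥ V_GS − V_t = 1.02 V; 18.8 ≥ 1.02 ✓.

I_D ≈ 0.2 mA, V_DS ≈ 19 V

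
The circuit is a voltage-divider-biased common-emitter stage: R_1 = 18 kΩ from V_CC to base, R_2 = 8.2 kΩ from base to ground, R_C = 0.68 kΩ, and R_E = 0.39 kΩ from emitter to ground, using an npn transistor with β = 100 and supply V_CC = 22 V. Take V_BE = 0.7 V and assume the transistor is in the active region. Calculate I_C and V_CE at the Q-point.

I_C ≈ 14 mA, V_CE ≈ 7.2 V

Thevenize the base divider: V_Th = V_CC·R_2/(R_1+R_2) = 22×8.2/26.2 = 6.89 V, R_Th = R_1‖R_2 = 5.63 kΩ.
Base-emitter loop: V_Th = I_B·R_Th + V_BE + (β+1)I_B·R_E, so I_B = (6.89 − 0.7) / (5.63 + 101×0.39) = 0.137 mA.
I_C = β·I_B = 100×0.137 = 13.7 mA, and I_E = (β+1)I_B = 13.9 mA.
V_CE = V_CC − I_C·R_C − I_E·R_E = 22 − 13.7×0.68 − 13.9×0.39 = 7.25 V.
V_CE = 7.25 V > 0.2 V confirms active-region operation.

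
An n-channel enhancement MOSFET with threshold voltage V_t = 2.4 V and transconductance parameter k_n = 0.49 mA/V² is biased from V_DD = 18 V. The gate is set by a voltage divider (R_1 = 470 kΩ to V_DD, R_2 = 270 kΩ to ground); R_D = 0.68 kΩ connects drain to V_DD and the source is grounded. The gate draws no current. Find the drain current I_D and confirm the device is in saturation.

I_D ≈ 4.3 mA

V_G = V_DD·R_2/(R_1+R_2) = 18×270/740 = 6.57 V. With the source grounded, V_GS = V_G = 6.57 V.
Assume saturation: I_D = (k_n/2)(V_GS − V_t)² = (0.49/2)×(6.57 − 2.4)² = 0.245×4.17² = 4.26 mA.
V_DS = V_DD − I_D·R_D = 18 − 4.26×0.68 = 15.1 V.
Saturation requires V_DS ≥ V_GS − V_t = 4.17 V; 15.1 ≥ 4.17 ✓.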